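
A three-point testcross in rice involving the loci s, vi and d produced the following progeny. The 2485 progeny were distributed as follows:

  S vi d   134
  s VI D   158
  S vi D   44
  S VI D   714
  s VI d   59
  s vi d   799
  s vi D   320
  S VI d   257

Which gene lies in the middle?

The two most frequent reciprocal classes, s vi d and S VI D, are the parental types, so the F1 was s vi d / S VI D.
The two rarest classes, s VI d and S vi D, are the double crossovers. Comparing them with the parentals, only the vi allele has switched, so vi is the middle locus and the order is s – vi – d.

vi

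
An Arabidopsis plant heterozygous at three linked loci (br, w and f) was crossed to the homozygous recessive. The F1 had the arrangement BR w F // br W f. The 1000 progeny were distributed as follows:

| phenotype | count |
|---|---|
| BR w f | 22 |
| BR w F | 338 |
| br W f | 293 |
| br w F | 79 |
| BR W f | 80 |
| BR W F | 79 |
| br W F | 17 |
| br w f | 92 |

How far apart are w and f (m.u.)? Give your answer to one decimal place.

The two rarest classes, BR w f and br W F, are the double crossovers. Comparing them with the parentals, only the f allele has switched, so f is the middle locus and the order is w – f – br.
Crossovers in the w–f interval produce the single-crossover classes BR W F and br w f (79 + 92 = 171) plus the double crossovers (39).
RF(w–f) = (171 + 39) / 1000 = 210/1000 = 0.2100 → 21.0 m.u.

21.0 m.u.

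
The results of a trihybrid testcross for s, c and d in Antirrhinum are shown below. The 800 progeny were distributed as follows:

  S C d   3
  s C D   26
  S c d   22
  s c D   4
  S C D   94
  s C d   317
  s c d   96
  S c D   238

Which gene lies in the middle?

The two most frequent reciprocal classes, S c D and s C d, are the parental types, so the F1 was S c D / s C d.
The two rarest classes, s c D and S C d, are the double crossovers. Comparing them with the parentals, only the s allele has switched, so s is the middle locus and the order is d – s – c.

s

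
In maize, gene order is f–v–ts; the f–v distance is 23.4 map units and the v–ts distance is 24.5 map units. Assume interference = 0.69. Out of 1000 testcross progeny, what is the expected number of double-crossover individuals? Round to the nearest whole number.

18

Map distances give recombination frequencies of 0.234 and 0.245 for the two intervals.
With interference 0.69 (so coincidence = 0.31), expected double-crossover frequency = 0.234 × 0.245 × 0.31 = 0.01777.
Expected number = 0.01777 × 1000 = 17.77 ≈ 18.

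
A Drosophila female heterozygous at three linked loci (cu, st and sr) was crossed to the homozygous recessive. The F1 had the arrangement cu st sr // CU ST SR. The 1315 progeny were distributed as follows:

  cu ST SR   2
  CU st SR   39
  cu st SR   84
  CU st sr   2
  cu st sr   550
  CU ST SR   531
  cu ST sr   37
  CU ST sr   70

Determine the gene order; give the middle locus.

cu

The two rarest classes, CU st sr and cu ST SR, are the double crossovers. Comparing them with the parentals, only the cu allele has switched, so cu is the middle locus and the order is st – cu – sr.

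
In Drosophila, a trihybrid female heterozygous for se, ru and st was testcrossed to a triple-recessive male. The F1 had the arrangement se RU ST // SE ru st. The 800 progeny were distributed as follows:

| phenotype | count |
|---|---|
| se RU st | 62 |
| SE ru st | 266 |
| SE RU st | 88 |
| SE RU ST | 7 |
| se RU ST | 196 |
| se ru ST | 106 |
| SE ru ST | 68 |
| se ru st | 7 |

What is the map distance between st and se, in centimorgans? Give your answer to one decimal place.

18.0 centimorgans

The two rarest classes, SE RU ST and se ru st, are the double crossovers. Comparing them with the parentals, only the se allele has switched, so se is the middle locus and the order is ru – se – st.
Crossovers in the se–st interval produce the single-crossover classes se RU st and SE ru ST (62 + 68 = 130) plus the double crossovers (14).
RF(se–st) = (130 + 14) / 800 = 144/800 = 0.1800 → 18.0 centimorgans.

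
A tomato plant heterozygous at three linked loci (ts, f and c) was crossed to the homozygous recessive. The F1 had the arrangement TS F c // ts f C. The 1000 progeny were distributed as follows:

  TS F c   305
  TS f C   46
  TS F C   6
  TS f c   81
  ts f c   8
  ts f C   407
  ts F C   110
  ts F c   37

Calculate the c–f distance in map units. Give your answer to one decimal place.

The two rarest classes, TS F C and ts f c, are the double crossovers. Comparing them with the parentals, only the c allele has switched, so c is the middle locus and the order is f – c – ts.
Crossovers in the f–c interval produce the single-crossover classes TS f c and ts F C (81 + 110 = 191) plus the double crossovers (14).
RF(f–c) = (191 + 14) / 1000 = 205/1000 = 0.2050 → 20.5 map units.

20.5 map units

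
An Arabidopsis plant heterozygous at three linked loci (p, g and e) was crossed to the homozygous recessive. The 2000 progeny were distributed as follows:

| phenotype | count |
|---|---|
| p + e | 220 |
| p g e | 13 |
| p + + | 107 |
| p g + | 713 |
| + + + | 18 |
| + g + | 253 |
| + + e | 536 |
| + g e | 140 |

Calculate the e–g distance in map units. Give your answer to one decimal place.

The two most frequent reciprocal classes, + + e and p g +, are the parental types, so the F1 was + + e / p g +.
The two rarest classes, + + + and p g e, are the double crossovers. Comparing them with the parentals, only the e allele has switched, so e is the middle locus and the order is g – e – p.
Crossovers in the g–e interval produce the single-crossover classes + g e and p + + (140 + 107 = 247) plus the double crossovers (31).
RF(g–e) = (247 + 31) / 2000 = 278/2000 = 0.1390 → 13.9 map units.

13.9 map units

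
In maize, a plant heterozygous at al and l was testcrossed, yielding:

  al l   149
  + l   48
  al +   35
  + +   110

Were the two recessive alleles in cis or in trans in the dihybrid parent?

The two most frequent classes are + + (110) and al l (149); these are the parental (non-recombinant) types.
So the F1 carried + + on one chromosome and al l on the other — the recessive alleles are on the same chromosome (cis / coupling).

cis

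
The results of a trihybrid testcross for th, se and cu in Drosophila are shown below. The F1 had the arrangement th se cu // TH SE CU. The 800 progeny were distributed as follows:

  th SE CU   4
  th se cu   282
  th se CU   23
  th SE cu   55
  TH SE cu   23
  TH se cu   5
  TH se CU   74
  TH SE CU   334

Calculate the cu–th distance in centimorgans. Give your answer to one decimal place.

6.9 centimorgans

The two rarest classes, TH se cu and th SE CU, are the double crossovers. Comparing them with the parentals, only the th allele has switched, so th is the middle locus and the order is se – th – cu.
Crossovers in the th–cu interval produce the single-crossover classes th se CU and TH SE cu (23 + 23 = 46) plus the double crossovers (9).
RF(th–cu) = (46 + 9) / 800 = 55/800 = 0.0688 → 6.9 centimorgans.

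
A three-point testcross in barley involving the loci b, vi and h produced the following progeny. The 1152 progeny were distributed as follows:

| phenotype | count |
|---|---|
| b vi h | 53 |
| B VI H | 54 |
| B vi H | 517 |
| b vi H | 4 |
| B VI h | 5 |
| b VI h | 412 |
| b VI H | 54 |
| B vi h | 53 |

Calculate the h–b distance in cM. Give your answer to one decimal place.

The two most frequent reciprocal classes, B vi H and b VI h, are the parental types, so the F1 was B vi H / b VI h.
The two rarest classes, b vi H and B VI h, are the double crossovers. Comparing them with the parentals, only the b allele has switched, so b is the middle locus and the order is vi – b – h.
Crossovers in the b–h interval produce the single-crossover classes B vi h and b VI H (53 + 54 = 107) plus the double crossovers (9).
RF(b–h) = (107 + 9) / 1152 = 116/1152 = 0.1007 → 10.1 cM.

10.1 cM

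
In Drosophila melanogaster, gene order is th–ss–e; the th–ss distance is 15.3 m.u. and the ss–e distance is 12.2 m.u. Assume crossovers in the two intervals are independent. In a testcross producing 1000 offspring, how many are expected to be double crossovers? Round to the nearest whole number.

19

Map distances give recombination frequencies of 0.153 and 0.122 for the two intervals.
With no interference, expected double-crossover frequency = 0.153 × 0.122 = 0.01867.
Expected number = 0.01867 × 1000 = 18.67 ≈ 19.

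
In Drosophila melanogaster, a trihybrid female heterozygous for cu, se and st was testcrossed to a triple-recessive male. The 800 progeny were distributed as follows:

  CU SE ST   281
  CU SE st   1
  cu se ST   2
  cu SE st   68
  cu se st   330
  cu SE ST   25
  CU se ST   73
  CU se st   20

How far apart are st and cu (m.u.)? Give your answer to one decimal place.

6.0 m.u.

The two most frequent reciprocal classes, CU SE ST and cu se st, are the parental types, so the F1 was CU SE ST / cu se st.
The two rarest classes, CU SE st and cu se ST, are the double crossovers. Comparing them with the parentals, only the st allele has switched, so st is the middle locus and the order is cu – st – se.
Crossovers in the cu–st interval produce the single-crossover classes cu SE ST and CU se st (25 + 20 = 45) plus the double crossovers (3).
RF(cu–st) = (45 + 3) / 800 = 48/800 = 0.0600 → 6.0 m.u.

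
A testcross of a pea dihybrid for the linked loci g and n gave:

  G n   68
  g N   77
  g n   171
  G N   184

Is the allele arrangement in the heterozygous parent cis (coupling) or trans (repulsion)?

cis

The two most frequent classes are G N (184) and g n (171); these are the parental (non-recombinant) types.
So the F1 carried G N on one chromosome and g n on the other — the recessive alleles are on the same chromosome (cis / coupling).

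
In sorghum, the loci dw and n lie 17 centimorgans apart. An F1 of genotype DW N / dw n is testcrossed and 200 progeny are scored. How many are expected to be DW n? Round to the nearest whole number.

17

A map distance of 17 centimorgans corresponds to a recombination frequency of 0.170.
The F1 is DW N / dw n, so DW n is a recombinant gamete class with expected frequency r/2 = 0.170/2 = 0.0850.
Expected number = 0.0850 × 200 = 17.00 ≈ 17.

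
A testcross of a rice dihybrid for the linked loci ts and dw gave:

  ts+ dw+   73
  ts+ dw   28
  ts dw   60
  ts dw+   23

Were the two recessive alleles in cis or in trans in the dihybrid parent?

cis

The two most frequent classes are ts+ dw+ (73) and ts dw (60); these are the parental (non-recombinant) types.
So the F1 carried ts+ dw+ on one chromosome and ts dw on the other — the recessive alleles are on the same chromosome (cis / coupling).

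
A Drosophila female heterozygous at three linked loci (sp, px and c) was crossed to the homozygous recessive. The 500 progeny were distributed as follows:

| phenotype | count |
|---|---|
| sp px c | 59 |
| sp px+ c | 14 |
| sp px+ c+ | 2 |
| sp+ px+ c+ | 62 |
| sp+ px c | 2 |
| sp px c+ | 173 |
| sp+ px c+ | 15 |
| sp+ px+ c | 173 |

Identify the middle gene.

px

The two most frequent reciprocal classes, sp px c+ and sp+ px+ c, are the parental types, so the F1 was sp px c+ / sp+ px+ c.
The two rarest classes, sp px+ c+ and sp+ px c, are the double crossovers. Comparing them with the parentals, only the px allele has switched, so px is the middle locus and the order is sp – px – c.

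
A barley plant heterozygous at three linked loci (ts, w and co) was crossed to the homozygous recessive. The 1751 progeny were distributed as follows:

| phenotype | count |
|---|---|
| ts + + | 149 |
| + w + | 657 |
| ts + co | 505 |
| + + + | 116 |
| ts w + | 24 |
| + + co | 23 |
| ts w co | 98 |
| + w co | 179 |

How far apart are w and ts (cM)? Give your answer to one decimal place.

14.9 cM

The two most frequent reciprocal classes, ts + co and + w +, are the parental types, so the F1 was ts + co / + w +.
The two rarest classes, + + co and ts w +, are the double crossovers. Comparing them with the parentals, only the ts allele has switched, so ts is the middle locus and the order is w – ts – co.
Crossovers in the w–ts interval produce the single-crossover classes ts w co and + + + (98 + 116 = 214) plus the double crossovers (47).
RF(w–ts) = (214 + 47) / 1751 = 261/1751 = 0.1491 → 14.9 cM.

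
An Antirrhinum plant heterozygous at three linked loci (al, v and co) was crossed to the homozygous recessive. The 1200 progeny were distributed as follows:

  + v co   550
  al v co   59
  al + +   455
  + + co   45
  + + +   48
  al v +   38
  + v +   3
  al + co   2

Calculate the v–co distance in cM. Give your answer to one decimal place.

7.3 cM

The two most frequent reciprocal classes, al + + and + v co, are the parental types, so the F1 was al + + / + v co.
The two rarest classes, al + co and + v +, are the double crossovers. Comparing them with the parentals, only the co allele has switched, so co is the middle locus and the order is v – co – al.
Crossovers in the v–co interval produce the single-crossover classes al v + and + + co (38 + 45 = 83) plus the double crossovers (5).
RF(v–co) = (83 + 5) / 1200 = 88/1200 = 0.0733 → 7.3 cM.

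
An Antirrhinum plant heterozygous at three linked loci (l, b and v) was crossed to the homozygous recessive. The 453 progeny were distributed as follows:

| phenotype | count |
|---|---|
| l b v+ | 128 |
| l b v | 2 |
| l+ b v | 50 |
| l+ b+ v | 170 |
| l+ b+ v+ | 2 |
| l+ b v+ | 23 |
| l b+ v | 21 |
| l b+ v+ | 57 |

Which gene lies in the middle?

v

The two most frequent reciprocal classes, l b v+ and l+ b+ v, are the parental types, so the F1 was l b v+ / l+ b+ v.
The two rarest classes, l b v and l+ b+ v+, are the double crossovers. Comparing them with the parentals, only the v allele has switched, so v is the middle locus and the order is l – v – b.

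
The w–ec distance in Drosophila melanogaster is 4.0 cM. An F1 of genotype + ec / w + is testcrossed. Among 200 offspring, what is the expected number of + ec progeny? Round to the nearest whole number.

96

A map distance of 4.0 cM corresponds to a recombination frequency of 0.040.
The F1 is + ec / w +, so + ec is a parental gamete class with expected frequency (1 − r)/2 = 0.960/2 = 0.4800.
Expected number = 0.4800 × 200 = 96.00 ≈ 96.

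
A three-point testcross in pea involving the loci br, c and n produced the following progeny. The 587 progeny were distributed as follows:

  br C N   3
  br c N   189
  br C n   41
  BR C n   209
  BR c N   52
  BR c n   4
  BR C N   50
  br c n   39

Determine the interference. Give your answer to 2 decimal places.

The two most frequent reciprocal classes, br c N and BR C n, are the parental types, so the F1 was br c N / BR C n.
The two rarest classes, br C N and BR c n, are the double crossovers. Comparing them with the parentals, only the c allele has switched, so c is the middle locus and the order is n – c – br.
n–c: (89 + 7)/587 = 0.1635; c–br: (93 + 7)/587 = 0.1704.
Expected DCO frequency = 0.1635 × 0.1704 ≈ 0.02786; observed = 7/587 ≈ 0.01193.
Coefficient of coincidence = 0.01193/0.02786 ≈ 0.43; interference = 1 − 0.43 = 0.57.

0.57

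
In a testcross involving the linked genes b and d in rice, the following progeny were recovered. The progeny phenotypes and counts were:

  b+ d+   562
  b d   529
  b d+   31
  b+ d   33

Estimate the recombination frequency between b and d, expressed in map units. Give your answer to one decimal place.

The two most frequent classes, b+ d+ (562) and b d (529), are the parental types, so the F1 was b+ d+ / b d.
The recombinant classes are b+ d and b d+: 33 + 31 = 64.
Recombination frequency = 64/1155 = 0.0554 ≈ 5.5%, i.e. 5.5 map units.

5.5 map units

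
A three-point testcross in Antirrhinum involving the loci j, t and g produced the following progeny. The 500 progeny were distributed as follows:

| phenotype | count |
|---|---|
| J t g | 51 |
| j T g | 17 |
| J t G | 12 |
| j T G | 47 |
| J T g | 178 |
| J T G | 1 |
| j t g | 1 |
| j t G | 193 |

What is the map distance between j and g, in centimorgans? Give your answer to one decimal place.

The two most frequent reciprocal classes, j t G and J T g, are the parental types, so the F1 was j t G / J T g.
The two rarest classes, j t g and J T G, are the double crossovers. Comparing them with the parentals, only the g allele has switched, so g is the middle locus and the order is t – g – j.
Crossovers in the g–j interval produce the single-crossover classes J t G and j T g (12 + 17 = 29) plus the double crossovers (2).
RF(g–j) = (29 + 2) / 500 = 31/500 = 0.0620 → 6.2 centimorgans.

6.2 centimorgans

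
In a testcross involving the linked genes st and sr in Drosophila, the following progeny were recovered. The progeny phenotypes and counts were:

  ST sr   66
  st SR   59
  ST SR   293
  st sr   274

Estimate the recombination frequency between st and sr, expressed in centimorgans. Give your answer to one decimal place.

The two most frequent classes, ST SR (293) and st sr (274), are the parental types, so the F1 was ST SR / st sr.
The recombinant classes are ST sr and st SR: 66 + 59 = 125.
Recombination frequency = 125/692 = 0.1806 ≈ 18.1%, i.e. 18.1 centimorgans.

18.1 centimorgans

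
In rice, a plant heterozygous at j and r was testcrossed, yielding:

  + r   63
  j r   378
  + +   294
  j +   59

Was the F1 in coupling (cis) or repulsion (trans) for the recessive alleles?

cis

The two most frequent classes are + + (294) and j r (378); these are the parental (non-recombinant) types.
So the F1 carried + + on one chromosome and j r on the other — the recessive alleles are on the same chromosome (cis / coupling).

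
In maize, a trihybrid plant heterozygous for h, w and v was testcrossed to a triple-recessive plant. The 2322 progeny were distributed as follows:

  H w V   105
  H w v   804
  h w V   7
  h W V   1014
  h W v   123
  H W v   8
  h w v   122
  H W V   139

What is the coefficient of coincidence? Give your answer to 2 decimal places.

0.52

The two most frequent reciprocal classes, H w v and h W V, are the parental types, so the F1 was H w v / h W V.
The two rarest classes, H W v and h w V, are the double crossovers. Comparing them with the parentals, only the w allele has switched, so w is the middle locus and the order is v – w – h.
v–w: (228 + 15)/2322 = 0.1047; w–h: (261 + 15)/2322 = 0.1189.
Expected DCO frequency = 0.1047 × 0.1189 ≈ 0.01245; observed = 15/2322 ≈ 0.00646.
Coefficient of coincidence = 0.00646/0.01245 ≈ 0.52.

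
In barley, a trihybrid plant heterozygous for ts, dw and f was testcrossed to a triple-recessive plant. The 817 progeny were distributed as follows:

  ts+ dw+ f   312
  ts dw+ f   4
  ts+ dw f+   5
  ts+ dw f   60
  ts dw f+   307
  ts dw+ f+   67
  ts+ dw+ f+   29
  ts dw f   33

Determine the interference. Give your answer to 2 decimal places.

0.24

The two most frequent reciprocal classes, ts+ dw+ f and ts dw f+, are the parental types, so the F1 was ts+ dw+ f / ts dw f+.
The two rarest classes, ts dw+ f and ts+ dw f+, are the double crossovers. Comparing them with the parentals, only the ts allele has switched, so ts is the middle locus and the order is f – ts – dw.
f–ts: (62 + 9)/817 = 0.0869; ts–dw: (127 + 9)/817 = 0.1665.
Expected DCO frequency = 0.0869 × 0.1665 ≈ 0.01447; observed = 9/817 ≈ 0.01102.
Coefficient of coincidence = 0.01102/0.01447 ≈ 0.76; interference = 1 − 0.76 = 0.24.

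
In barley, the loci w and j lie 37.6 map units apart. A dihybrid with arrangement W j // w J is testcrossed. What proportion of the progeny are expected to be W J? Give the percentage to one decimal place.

A map distance of 37.6 map units corresponds to a recombination frequency of 0.376.
The F1 is W j / w J, so W J is a recombinant gamete class with expected frequency r/2 = 0.376/2 = 0.1880.
That is 0.1880 = 18.8% of the progeny.

18.8%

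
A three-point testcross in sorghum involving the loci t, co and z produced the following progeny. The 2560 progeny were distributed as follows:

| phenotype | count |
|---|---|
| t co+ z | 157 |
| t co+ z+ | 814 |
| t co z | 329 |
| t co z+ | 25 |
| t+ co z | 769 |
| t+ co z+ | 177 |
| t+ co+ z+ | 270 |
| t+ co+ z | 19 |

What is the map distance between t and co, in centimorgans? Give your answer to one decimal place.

25.1 centimorgans

The two most frequent reciprocal classes, t+ co z and t co+ z+, are the parental types, so the F1 was t+ co z / t co+ z+.
The two rarest classes, t+ co+ z and t co z+, are the double crossovers. Comparing them with the parentals, only the co allele has switched, so co is the middle locus and the order is z – co – t.
Crossovers in the co–t interval produce the single-crossover classes t co z and t+ co+ z+ (329 + 270 = 599) plus the double crossovers (44).
RF(co–t) = (599 + 44) / 2560 = 643/2560 = 0.2512 → 25.1 centimorgans.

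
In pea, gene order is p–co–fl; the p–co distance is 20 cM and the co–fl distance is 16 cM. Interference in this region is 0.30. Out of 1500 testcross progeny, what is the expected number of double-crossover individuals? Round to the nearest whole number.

34

Map distances give recombination frequencies of 0.200 and 0.160 for the two intervals.
With interference 0.30 (so coincidence = 0.70), expected double-crossover frequency = 0.200 × 0.160 × 0.70 = 0.02240.
Expected number = 0.02240 × 1500 = 33.60 ≈ 34.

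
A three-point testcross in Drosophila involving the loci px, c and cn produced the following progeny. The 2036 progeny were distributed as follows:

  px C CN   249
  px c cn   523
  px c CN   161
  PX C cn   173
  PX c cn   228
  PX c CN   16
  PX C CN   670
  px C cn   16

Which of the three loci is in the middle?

The two most frequent reciprocal classes, px c cn and PX C CN, are the parental types, so the F1 was px c cn / PX C CN.
The two rarest classes, px C cn and PX c CN, are the double crossovers. Comparing them with the parentals, only the c allele has switched, so c is the middle locus and the order is px – c – cn.

c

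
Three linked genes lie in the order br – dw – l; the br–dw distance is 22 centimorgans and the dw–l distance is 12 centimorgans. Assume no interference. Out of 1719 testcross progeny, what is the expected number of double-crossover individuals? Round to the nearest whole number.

Map distances give recombination frequencies of 0.220 and 0.120 for the two intervals.
With no interference, expected double-crossover frequency = 0.220 × 0.120 = 0.02640.
Expected number = 0.02640 × 1719 = 45.38 ≈ 45.

45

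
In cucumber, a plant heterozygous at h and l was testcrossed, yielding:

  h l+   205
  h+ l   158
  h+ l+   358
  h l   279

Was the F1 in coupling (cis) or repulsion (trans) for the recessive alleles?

cis

The two most frequent classes are h+ l+ (358) and h l (279); these are the parental (non-recombinant) types.
So the F1 carried h+ l+ on one chromosome and h l on the other — the recessive alleles are on the same chromosome (cis / coupling).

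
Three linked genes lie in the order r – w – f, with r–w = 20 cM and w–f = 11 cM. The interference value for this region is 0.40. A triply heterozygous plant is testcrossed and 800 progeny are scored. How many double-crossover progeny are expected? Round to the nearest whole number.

Map distances give recombination frequencies of 0.200 and 0.110 for the two intervals.
With interference 0.40 (so coincidence = 0.60), expected double-crossover frequency = 0.200 × 0.110 × 0.60 = 0.01320.
Expected number = 0.01320 × 800 = 10.56 ≈ 11.

11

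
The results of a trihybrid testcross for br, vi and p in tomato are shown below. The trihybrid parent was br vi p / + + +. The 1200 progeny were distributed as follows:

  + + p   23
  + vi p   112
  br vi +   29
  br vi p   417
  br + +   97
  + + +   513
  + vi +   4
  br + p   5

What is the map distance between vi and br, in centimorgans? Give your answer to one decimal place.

18.2 centimorgans

The two rarest classes, br + p and + vi +, are the double crossovers. Comparing them with the parentals, only the vi allele has switched, so vi is the middle locus and the order is br – vi – p.
Crossovers in the br–vi interval produce the single-crossover classes + vi p and br + + (112 + 97 = 209) plus the double crossovers (9).
RF(br–vi) = (209 + 9) / 1200 = 218/1200 = 0.1817 → 18.2 centimorgans.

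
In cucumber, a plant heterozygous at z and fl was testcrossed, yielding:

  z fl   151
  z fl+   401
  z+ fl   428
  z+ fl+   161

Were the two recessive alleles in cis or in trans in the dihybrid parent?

trans

The two most frequent classes are z+ fl (428) and z fl+ (401); these are the parental (non-recombinant) types.
So the F1 carried z+ fl on one chromosome and z fl+ on the other — the recessive alleles are on opposite chromosomes (trans / repulsion).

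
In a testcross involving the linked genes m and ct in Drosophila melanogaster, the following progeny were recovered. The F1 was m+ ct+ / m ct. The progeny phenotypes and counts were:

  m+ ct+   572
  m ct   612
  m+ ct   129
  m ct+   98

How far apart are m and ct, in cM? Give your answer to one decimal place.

16.1 cM

The recombinant classes are m+ ct and m ct+: 129 + 98 = 227.
Recombination frequency = 227/1411 = 0.1609 ≈ 16.1%, i.e. 16.1 cM.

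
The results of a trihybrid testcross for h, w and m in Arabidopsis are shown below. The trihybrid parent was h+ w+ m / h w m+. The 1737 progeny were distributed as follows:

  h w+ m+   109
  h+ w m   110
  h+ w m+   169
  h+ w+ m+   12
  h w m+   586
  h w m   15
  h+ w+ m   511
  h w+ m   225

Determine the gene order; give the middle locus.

m

The two rarest classes, h+ w+ m+ and h w m, are the double crossovers. Comparing them with the parentals, only the m allele has switched, so m is the middle locus and the order is w – m – h.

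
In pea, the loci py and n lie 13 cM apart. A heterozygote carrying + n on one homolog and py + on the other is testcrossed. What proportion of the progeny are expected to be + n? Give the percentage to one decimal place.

A map distance of 13 cM corresponds to a recombination frequency of 0.130.
The F1 is + n / py +, so + n is a parental gamete class with expected frequency (1 − r)/2 = 0.870/2 = 0.4350.
That is 0.4350 = 43.5% of the progeny.

43.5%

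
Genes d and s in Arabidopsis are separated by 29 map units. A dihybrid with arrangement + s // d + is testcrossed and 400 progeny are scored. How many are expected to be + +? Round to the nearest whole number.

58

A map distance of 29 map units corresponds to a recombination frequency of 0.290.
The F1 is + s / d +, so + + is a recombinant gamete class with expected frequency r/2 = 0.290/2 = 0.1450.
Expected number = 0.1450 × 400 = 58.00 ≈ 58.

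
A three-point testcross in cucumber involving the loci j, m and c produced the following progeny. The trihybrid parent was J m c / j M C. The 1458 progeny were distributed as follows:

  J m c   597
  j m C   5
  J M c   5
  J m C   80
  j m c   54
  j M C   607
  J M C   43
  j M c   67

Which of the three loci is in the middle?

The two rarest classes, J M c and j m C, are the double crossovers. Comparing them with the parentals, only the m allele has switched, so m is the middle locus and the order is j – m – c.

m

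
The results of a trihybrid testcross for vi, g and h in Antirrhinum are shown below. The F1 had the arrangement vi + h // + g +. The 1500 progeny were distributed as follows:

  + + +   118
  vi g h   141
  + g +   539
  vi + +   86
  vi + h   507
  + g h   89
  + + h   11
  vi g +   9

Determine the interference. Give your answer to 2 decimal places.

0.45

The two rarest classes, + + h and vi g +, are the double crossovers. Comparing them with the parentals, only the vi allele has switched, so vi is the middle locus and the order is h – vi – g.
h–vi: (175 + 20)/1500 = 0.1300; vi–g: (259 + 20)/1500 = 0.1860.
Expected DCO frequency = 0.1300 × 0.1860 ≈ 0.02418; observed = 20/1500 ≈ 0.01333.
Coefficient of coincidence = 0.01333/0.02418 ≈ 0.55; interference = 1 − 0.55 = 0.45.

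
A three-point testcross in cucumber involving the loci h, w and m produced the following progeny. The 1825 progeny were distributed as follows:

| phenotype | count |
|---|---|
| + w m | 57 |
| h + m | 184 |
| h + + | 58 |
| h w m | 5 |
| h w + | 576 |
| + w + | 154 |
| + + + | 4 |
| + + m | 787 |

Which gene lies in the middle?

m

The two most frequent reciprocal classes, h w + and + + m, are the parental types, so the F1 was h w + / + + m.
The two rarest classes, h w m and + + +, are the double crossovers. Comparing them with the parentals, only the m allele has switched, so m is the middle locus and the order is h – m – w.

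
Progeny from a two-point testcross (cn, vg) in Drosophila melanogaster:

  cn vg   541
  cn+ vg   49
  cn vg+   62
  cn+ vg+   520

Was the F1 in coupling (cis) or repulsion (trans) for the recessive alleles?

The two most frequent classes are cn+ vg+ (520) and cn vg (541); these are the parental (non-recombinant) types.
So the F1 carried cn+ vg+ on one chromosome and cn vg on the other — the recessive alleles are on the same chromosome (cis / coupling).

cis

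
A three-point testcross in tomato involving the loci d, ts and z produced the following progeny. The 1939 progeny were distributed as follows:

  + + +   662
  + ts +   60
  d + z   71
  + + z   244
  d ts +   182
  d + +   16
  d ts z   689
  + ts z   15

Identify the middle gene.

d

The two most frequent reciprocal classes, + + + and d ts z, are the parental types, so the F1 was + + + / d ts z.
The two rarest classes, d + + and + ts z, are the double crossovers. Comparing them with the parentals, only the d allele has switched, so d is the middle locus and the order is z – d – ts.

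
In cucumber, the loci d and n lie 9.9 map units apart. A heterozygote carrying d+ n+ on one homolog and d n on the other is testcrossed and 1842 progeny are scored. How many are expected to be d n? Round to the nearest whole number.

830

A map distance of 9.9 map units corresponds to a recombination frequency of 0.099.
The F1 is d+ n+ / d n, so d n is a parental gamete class with expected frequency (1 − r)/2 = 0.901/2 = 0.4505.
Expected number = 0.4505 × 1842 = 829.82 ≈ 830.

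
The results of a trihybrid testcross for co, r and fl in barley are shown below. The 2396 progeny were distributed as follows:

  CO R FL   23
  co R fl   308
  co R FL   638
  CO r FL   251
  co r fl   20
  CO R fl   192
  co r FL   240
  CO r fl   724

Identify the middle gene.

co

The two most frequent reciprocal classes, co R FL and CO r fl, are the parental types, so the F1 was co R FL / CO r fl.
The two rarest classes, CO R FL and co r fl, are the double crossovers. Comparing them with the parentals, only the co allele has switched, so co is the middle locus and the order is fl – co – r.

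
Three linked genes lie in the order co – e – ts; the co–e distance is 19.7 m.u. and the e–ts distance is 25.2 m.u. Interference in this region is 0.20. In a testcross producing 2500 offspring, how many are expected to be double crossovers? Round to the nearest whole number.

99

Map distances give recombination frequencies of 0.197 and 0.252 for the two intervals.
With interference 0.20 (so coincidence = 0.80), expected double-crossover frequency = 0.197 × 0.252 × 0.80 = 0.03972.
Expected number = 0.03972 × 2500 = 99.29 ≈ 99.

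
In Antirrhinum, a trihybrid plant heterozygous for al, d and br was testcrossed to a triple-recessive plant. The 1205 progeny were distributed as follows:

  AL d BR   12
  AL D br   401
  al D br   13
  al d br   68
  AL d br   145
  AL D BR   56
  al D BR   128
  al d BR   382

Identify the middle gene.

The two most frequent reciprocal classes, al d BR and AL D br, are the parental types, so the F1 was al d BR / AL D br.
The two rarest classes, AL d BR and al D br, are the double crossovers. Comparing them with the parentals, only the al allele has switched, so al is the middle locus and the order is d – al – br.

al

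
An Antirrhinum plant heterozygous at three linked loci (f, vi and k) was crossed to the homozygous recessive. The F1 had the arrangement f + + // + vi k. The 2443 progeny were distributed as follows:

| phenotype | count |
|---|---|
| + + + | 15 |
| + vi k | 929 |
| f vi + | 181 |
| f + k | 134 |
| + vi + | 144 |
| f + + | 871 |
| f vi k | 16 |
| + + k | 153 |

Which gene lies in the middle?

The two rarest classes, + + + and f vi k, are the double crossovers. Comparing them with the parentals, only the f allele has switched, so f is the middle locus and the order is k – f – vi.

f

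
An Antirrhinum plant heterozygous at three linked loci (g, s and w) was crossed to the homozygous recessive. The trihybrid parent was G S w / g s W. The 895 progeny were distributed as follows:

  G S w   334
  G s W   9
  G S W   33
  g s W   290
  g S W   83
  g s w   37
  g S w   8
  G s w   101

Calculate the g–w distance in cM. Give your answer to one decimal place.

The two rarest classes, g S w and G s W, are the double crossovers. Comparing them with the parentals, only the g allele has switched, so g is the middle locus and the order is s – g – w.
Crossovers in the g–w interval produce the single-crossover classes G S W and g s w (33 + 37 = 70) plus the double crossovers (17).
RF(g–w) = (70 + 17) / 895 = 87/895 = 0.0972 → 9.7 cM.

9.7 cM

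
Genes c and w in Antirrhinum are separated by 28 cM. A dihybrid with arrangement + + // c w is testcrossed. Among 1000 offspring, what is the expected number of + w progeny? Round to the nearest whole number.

140

A map distance of 28 cM corresponds to a recombination frequency of 0.280.
The F1 is + + / c w, so + w is a recombinant gamete class with expected frequency r/2 = 0.280/2 = 0.1400.
Expected number = 0.1400 × 1000 = 140.00 ≈ 140.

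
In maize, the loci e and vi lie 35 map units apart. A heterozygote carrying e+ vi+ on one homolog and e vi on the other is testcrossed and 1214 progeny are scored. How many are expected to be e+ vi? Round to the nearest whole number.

212

A map distance of 35 map units corresponds to a recombination frequency of 0.350.
The F1 is e+ vi+ / e vi, so e+ vi is a recombinant gamete class with expected frequency r/2 = 0.350/2 = 0.1750.
Expected number = 0.1750 × 1214 = 212.45 ≈ 212.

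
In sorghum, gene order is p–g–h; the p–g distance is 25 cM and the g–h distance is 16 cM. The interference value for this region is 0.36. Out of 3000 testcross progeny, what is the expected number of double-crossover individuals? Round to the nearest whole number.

77

Map distances give recombination frequencies of 0.250 and 0.160 for the two intervals.
With interference 0.36 (so coincidence = 0.64), expected double-crossover frequency = 0.250 × 0.160 × 0.64 = 0.02560.
Expected number = 0.02560 × 3000 = 76.80 ≈ 77.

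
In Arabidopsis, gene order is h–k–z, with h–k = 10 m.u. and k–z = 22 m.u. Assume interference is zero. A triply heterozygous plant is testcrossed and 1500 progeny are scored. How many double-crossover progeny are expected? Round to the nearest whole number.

33

Map distances give recombination frequencies of 0.100 and 0.220 for the two intervals.
With no interference, expected double-crossover frequency = 0.100 × 0.220 = 0.02200.
Expected number = 0.02200 × 1500 = 33.00 ≈ 33.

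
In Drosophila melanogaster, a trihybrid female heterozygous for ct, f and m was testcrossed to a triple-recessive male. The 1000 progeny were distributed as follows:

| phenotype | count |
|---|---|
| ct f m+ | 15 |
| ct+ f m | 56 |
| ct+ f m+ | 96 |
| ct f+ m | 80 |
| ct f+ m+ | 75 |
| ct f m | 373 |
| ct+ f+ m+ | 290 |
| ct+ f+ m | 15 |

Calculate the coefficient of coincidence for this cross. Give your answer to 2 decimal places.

The two most frequent reciprocal classes, ct f m and ct+ f+ m+, are the parental types, so the F1 was ct f m / ct+ f+ m+.
The two rarest classes, ct f m+ and ct+ f+ m, are the double crossovers. Comparing them with the parentals, only the m allele has switched, so m is the middle locus and the order is f – m – ct.
f–m: (176 + 30)/1000 = 0.2060; m–ct: (131 + 30)/1000 = 0.1610.
Expected DCO frequency = 0.2060 × 0.1610 ≈ 0.03317; observed = 30/1000 ≈ 0.03000.
Coefficient of coincidence = 0.03000/0.03317 ≈ 0.90.

0.90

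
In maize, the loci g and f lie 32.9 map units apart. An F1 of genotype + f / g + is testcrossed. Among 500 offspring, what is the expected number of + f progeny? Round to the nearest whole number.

168

A map distance of 32.9 map units corresponds to a recombination frequency of 0.329.
The F1 is + f / g +, so + f is a parental gamete class with expected frequency (1 − r)/2 = 0.671/2 = 0.3355.
Expected number = 0.3355 × 500 = 167.75 ≈ 168.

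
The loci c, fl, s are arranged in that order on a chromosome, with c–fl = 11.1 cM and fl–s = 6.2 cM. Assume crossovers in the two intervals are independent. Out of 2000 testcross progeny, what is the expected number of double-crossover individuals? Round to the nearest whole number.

Map distances give recombination frequencies of 0.111 and 0.062 for the two intervals.
With no interference, expected double-crossover frequency = 0.111 × 0.062 = 0.00688.
Expected number = 0.00688 × 2000 = 13.76 ≈ 14.

14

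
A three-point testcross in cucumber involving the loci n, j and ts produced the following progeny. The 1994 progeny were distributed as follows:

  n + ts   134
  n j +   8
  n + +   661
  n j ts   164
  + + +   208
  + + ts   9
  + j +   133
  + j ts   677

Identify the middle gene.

The two most frequent reciprocal classes, + j ts and n + +, are the parental types, so the F1 was + j ts / n + +.
The two rarest classes, + + ts and n j +, are the double crossovers. Comparing them with the parentals, only the j allele has switched, so j is the middle locus and the order is n – j – ts.

j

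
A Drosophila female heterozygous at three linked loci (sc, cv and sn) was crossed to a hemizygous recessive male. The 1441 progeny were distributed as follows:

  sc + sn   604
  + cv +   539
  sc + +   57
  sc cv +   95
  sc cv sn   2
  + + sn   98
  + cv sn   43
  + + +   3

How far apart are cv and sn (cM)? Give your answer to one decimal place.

7.3 cM

The two most frequent reciprocal classes, + cv + and sc + sn, are the parental types, so the F1 was + cv + / sc + sn.
The two rarest classes, + + + and sc cv sn, are the double crossovers. Comparing them with the parentals, only the cv allele has switched, so cv is the middle locus and the order is sn – cv – sc.
Crossovers in the sn–cv interval produce the single-crossover classes + cv sn and sc + + (43 + 57 = 100) plus the double crossovers (5).
RF(sn–cv) = (100 + 5) / 1441 = 105/1441 = 0.0729 → 7.3 cM.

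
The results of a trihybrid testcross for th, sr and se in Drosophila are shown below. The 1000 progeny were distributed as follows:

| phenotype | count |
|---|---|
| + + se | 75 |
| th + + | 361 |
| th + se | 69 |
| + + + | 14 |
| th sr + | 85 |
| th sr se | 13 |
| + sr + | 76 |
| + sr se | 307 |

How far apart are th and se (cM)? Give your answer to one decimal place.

The two most frequent reciprocal classes, th + + and + sr se, are the parental types, so the F1 was th + + / + sr se.
The two rarest classes, + + + and th sr se, are the double crossovers. Comparing them with the parentals, only the th allele has switched, so th is the middle locus and the order is sr – th – se.
Crossovers in the th–se interval produce the single-crossover classes th + se and + sr + (69 + 76 = 145) plus the double crossovers (27).
RF(th–se) = (145 + 27) / 1000 = 172/1000 = 0.1720 → 17.2 cM.

17.2 cM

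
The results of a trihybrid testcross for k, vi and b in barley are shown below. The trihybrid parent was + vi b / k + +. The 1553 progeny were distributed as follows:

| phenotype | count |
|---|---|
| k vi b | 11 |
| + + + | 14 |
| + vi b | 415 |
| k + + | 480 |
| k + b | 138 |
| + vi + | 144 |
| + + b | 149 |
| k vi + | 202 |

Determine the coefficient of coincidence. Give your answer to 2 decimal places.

0.34

The two rarest classes, k vi b and + + +, are the double crossovers. Comparing them with the parentals, only the k allele has switched, so k is the middle locus and the order is b – k – vi.
b–k: (282 + 25)/1553 = 0.1977; k–vi: (351 + 25)/1553 = 0.2421.
Expected DCO frequency = 0.1977 × 0.2421 ≈ 0.04786; observed = 25/1553 ≈ 0.01610.
Coefficient of coincidence = 0.01610/0.04786 ≈ 0.34.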